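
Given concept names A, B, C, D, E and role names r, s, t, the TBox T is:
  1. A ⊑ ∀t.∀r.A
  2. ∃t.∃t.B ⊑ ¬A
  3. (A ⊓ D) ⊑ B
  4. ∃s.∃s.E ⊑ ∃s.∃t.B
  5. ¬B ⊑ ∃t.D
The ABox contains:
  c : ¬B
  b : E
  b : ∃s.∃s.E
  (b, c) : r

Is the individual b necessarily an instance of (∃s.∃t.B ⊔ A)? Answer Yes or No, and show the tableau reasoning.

1. b : (∃s.∃t.B ⊔ A)?  L(b) = {E, ∃s.∃s.E} ∪ {(∀s.∀t.¬B ⊓ ¬A)}
   clash {B, ¬B} at an ∃-successor — b ∈ (∃s.∃t.B ⊔ A)
2. Hence b : (∃s.∃t.B ⊔ A): entailed.

Yes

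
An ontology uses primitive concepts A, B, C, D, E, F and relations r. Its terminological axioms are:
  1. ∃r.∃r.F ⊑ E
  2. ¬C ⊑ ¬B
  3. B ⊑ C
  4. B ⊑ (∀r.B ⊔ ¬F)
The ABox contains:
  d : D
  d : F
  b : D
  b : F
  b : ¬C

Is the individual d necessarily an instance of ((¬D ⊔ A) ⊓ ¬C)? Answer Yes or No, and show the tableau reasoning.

No

1. d : ((¬D ⊔ A) ⊓ ¬C)?  L(d) = {D, F} ∪ {((D ⊓ ¬A) ⊔ C)}
   open: L(d) ⊇ {C, D, F, ¬B, ∀r.∀r.¬F} — d ∉ ((¬D ⊔ A) ⊓ ¬C) possible
2. Hence d : ((¬D ⊔ A) ⊓ ¬C): not entailed.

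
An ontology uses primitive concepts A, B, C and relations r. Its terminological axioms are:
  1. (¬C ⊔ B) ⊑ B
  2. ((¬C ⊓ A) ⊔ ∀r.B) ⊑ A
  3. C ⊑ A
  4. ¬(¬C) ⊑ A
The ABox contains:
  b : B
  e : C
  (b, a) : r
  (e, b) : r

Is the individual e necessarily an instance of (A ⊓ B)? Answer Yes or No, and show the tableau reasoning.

No

1. e : (A ⊓ B)?  L(e) = {C} ∪ {(¬A ⊔ ¬B)}
   apply at e: C⊑A; ¬(¬C)⊑A
   open: L(e) ⊇ {A, C, ¬B} — e ∉ (A ⊓ B) possible
2. Hence e : (A ⊓ B): not entailed.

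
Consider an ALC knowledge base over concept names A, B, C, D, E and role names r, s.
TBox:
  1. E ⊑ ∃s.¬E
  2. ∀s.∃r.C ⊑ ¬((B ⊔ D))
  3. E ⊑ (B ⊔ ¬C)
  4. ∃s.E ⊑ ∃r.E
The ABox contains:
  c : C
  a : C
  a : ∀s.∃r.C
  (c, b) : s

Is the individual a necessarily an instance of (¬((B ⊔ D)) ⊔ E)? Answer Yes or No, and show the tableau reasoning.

Yes

1. a : (¬((B ⊔ D)) ⊔ E)?  L(a) = {C, ∀s.∃r.C} ∪ {((B ⊔ D) ⊓ ¬E)}
   clash {D, ¬D} at a — a ∈ (¬((B ⊔ D)) ⊔ E)
2. Hence a : (¬((B ⊔ D)) ⊔ E): entailed.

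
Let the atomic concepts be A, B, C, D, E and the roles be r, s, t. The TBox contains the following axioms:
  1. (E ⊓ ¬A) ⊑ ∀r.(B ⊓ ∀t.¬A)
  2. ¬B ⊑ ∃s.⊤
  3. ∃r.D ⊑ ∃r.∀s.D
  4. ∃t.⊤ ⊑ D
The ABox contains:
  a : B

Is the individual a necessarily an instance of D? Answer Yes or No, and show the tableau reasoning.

No

1. a : D?  L(a) = {B} ∪ {¬D}
   open: L(a) ⊇ {B, ¬D, ¬E, ∀r.¬D, ∀t.⊥} — a ∉ D possible
2. Hence a : D: not entailed.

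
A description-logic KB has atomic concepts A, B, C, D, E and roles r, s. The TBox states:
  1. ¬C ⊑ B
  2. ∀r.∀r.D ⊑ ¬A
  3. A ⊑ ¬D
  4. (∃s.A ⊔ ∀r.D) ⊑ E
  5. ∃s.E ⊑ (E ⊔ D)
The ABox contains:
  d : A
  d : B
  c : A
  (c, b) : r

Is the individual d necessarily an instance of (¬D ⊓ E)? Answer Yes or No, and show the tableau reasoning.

No

1. d : (¬D ⊓ E)?  L(d) = {A, B} ∪ {(D ⊔ ¬E)}
   apply at d: A⊑¬D
   open: L(d) ⊇ {A, B, ¬D, ¬E, ∀s.¬A, …} (+ ∃-successors) — d ∉ (¬D ⊓ E) possible
2. Hence d : (¬D ⊓ E): not entailed.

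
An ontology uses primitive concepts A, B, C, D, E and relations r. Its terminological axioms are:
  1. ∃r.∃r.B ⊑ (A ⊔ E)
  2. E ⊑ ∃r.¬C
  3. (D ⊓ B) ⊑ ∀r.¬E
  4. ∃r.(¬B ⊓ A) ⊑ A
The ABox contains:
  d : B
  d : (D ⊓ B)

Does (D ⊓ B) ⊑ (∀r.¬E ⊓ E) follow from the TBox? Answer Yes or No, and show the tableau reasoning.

1. (D ⊓ B) ⊑ (∀r.¬E ⊓ E)  ⇔  ((D ⊓ B) ⊓ (∃r.E ⊔ ¬E)) unsat w.r.t. T
   apply at x₀: (D ⊓ B)⊑∀r.¬E
   open: L(x₀) ⊇ {B, D, ¬E, ∀r.(B ⊔ ¬A), ∀r.¬E, …}
2. Hence (D ⊓ B) ⊑ (∀r.¬E ⊓ E): not entailed.

No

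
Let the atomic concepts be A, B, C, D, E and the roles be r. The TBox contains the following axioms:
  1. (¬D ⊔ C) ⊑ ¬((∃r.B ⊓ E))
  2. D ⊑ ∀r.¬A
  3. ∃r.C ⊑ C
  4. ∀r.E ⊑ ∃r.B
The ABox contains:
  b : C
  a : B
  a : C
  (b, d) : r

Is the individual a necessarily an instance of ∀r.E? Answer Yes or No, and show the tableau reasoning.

1. a : ∀r.E?  L(a) = {B, C} ∪ {∃r.¬E}
   open: L(a) ⊇ {B, C, ¬D, ∀r.¬B, ∃r.¬E} (+ ∃-successors) — a ∉ ∀r.E possible
2. Hence a : ∀r.E: not entailed.

No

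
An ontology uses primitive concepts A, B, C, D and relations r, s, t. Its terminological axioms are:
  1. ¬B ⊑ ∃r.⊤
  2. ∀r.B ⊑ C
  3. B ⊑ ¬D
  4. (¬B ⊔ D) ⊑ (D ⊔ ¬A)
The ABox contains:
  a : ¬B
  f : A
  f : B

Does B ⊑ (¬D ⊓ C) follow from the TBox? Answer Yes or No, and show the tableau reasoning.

No

1. B ⊑ (¬D ⊓ C)  ⇔  (B ⊓ (D ⊔ ¬C)) unsat w.r.t. T
   apply at x₀: B⊑¬D
   open: L(x₀) ⊇ {B, ¬C, ¬D, ∃r.¬B} (+ ∃-successors)
2. Hence B ⊑ (¬D ⊓ C): not entailed.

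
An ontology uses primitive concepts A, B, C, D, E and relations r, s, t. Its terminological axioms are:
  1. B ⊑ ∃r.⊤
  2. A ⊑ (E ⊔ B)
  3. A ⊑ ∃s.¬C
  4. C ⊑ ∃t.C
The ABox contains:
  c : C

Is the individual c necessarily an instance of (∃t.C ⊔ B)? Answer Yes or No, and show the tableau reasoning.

Yes

1. c : (∃t.C ⊔ B)?  L(c) = {C} ∪ {(∀t.¬C ⊓ ¬B)}
   clash {B, ¬B} at c — c ∈ (∃t.C ⊔ B)
2. Hence c : (∃t.C ⊔ B): entailed.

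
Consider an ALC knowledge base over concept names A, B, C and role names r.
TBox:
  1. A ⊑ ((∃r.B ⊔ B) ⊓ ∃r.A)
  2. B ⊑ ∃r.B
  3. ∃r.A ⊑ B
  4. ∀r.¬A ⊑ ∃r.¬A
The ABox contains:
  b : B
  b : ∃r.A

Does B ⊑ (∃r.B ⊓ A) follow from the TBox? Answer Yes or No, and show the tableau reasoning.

1. B ⊑ (∃r.B ⊓ A)  ⇔  (B ⊓ (∀r.¬B ⊔ ¬A)) unsat w.r.t. T
   apply at x₀: B⊑∃r.B
   open: L(x₀) ⊇ {B, ¬A, ∃r.A, ∃r.B} (+ ∃-successors)
2. Hence B ⊑ (∃r.B ⊓ A): not entailed.

No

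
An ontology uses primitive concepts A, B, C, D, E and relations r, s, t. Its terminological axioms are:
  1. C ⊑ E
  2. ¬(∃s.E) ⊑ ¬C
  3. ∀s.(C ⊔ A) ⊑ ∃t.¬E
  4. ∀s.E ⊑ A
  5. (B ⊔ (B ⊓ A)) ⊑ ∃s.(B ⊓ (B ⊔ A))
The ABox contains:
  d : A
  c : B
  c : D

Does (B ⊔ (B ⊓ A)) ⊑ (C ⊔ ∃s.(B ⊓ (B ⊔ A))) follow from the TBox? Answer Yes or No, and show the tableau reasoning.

Yes

1. (B ⊔ (B ⊓ A)) ⊑ (C ⊔ ∃s.(B ⊓ (B ⊔ A)))  ⇔  ((B ⊔ (B ⊓ A)) ⊓ (¬C ⊓ ∀s.(¬B ⊔ (¬B ⊓ ¬A)))) unsat w.r.t. T
   all branches close; clash {B, ¬B} at an ∃-successor
2. Hence (B ⊔ (B ⊓ A)) ⊑ (C ⊔ ∃s.(B ⊓ (B ⊔ A))): entailed.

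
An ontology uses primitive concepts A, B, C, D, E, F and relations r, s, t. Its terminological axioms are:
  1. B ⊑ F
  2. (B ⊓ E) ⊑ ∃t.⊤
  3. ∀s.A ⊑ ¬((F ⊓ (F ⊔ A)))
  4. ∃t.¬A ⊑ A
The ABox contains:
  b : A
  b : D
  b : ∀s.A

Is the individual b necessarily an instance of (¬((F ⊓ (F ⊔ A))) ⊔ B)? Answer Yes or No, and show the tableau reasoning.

Yes

1. b : (¬((F ⊓ (F ⊔ A))) ⊔ B)?  L(b) = {A, D, ∀s.A} ∪ {((F ⊓ (F ⊔ A)) ⊓ ¬B)}
   clash {A, ¬A} at b — b ∈ (¬((F ⊓ (F ⊔ A))) ⊔ B)
2. Hence b : (¬((F ⊓ (F ⊔ A))) ⊔ B): entailed.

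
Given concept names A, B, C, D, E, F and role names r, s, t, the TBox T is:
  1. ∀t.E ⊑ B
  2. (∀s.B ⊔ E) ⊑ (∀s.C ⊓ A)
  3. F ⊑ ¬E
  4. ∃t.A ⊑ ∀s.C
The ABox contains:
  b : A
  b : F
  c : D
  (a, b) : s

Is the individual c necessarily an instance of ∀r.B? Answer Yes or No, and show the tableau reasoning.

No

1. c : ∀r.B?  L(c) = {D} ∪ {∃r.¬B}
   open: L(c) ⊇ {D, ¬E, ¬F, ∀t.¬A, ∃r.¬B, …} (+ ∃-successors) — c ∉ ∀r.B possible
2. Hence c : ∀r.B: not entailed.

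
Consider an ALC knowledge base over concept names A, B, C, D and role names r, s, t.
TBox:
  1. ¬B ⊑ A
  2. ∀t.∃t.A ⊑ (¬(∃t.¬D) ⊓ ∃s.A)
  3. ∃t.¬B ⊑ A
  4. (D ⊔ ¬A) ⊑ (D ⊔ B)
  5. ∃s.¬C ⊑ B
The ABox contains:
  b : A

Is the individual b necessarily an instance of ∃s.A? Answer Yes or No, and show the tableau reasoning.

No

1. b : ∃s.A?  L(b) = {A} ∪ {∀s.¬A}
   open: L(b) ⊇ {A, ¬D, ∀s.C, ∀s.¬A, ∃t.∀t.¬A} (+ ∃-successors) — b ∉ ∃s.A possible
2. Hence b : ∃s.A: not entailed.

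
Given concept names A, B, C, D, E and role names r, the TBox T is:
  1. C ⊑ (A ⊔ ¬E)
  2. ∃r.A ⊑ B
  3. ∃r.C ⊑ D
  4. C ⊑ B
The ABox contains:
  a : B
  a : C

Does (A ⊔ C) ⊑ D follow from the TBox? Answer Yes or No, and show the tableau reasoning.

No

1. (A ⊔ C) ⊑ D  ⇔  ((A ⊔ C) ⊓ ¬D) unsat w.r.t. T
   open: L(x₀) ⊇ {A, ¬C, ¬D, ∀r.¬A, ∀r.¬C}
2. Hence (A ⊔ C) ⊑ D: not entailed.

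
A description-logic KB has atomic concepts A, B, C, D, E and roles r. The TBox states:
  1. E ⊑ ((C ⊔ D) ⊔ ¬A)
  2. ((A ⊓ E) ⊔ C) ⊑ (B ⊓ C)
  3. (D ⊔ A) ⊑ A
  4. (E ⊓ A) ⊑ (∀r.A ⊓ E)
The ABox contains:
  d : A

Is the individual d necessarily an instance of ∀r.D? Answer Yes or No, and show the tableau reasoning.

No

1. d : ∀r.D?  L(d) = {A} ∪ {∃r.¬D}
   open: L(d) ⊇ {A, ¬C, ¬E, ∃r.¬D} (+ ∃-successors) — d ∉ ∀r.D possible
2. Hence d : ∀r.D: not entailed.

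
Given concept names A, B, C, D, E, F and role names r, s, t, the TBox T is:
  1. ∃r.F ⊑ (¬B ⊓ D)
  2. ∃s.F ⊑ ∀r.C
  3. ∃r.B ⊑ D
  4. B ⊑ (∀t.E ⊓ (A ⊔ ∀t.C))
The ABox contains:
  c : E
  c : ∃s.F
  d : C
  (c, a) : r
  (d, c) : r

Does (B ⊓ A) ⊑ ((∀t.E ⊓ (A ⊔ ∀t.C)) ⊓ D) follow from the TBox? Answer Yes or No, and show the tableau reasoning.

1. (B ⊓ A) ⊑ ((∀t.E ⊓ (A ⊔ ∀t.C)) ⊓ D)  ⇔  ((B ⊓ A) ⊓ ((∃t.¬E ⊔ (¬A ⊓ ∃t.¬C)) ⊔ ¬D)) unsat w.r.t. T
   apply at x₀: B⊑(∀t.E ⊓ (A ⊔ ∀t.C))
   open: L(x₀) ⊇ {A, B, ¬D, ∀r.¬B, ∀r.¬F, …}
2. Hence (B ⊓ A) ⊑ ((∀t.E ⊓ (A ⊔ ∀t.C)) ⊓ D): not entailed.

No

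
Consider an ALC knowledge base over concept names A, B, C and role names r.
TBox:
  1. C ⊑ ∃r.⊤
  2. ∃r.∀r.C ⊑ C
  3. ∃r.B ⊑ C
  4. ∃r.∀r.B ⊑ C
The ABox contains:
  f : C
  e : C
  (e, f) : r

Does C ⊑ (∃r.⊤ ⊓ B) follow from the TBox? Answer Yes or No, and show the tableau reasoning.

No

1. C ⊑ (∃r.⊤ ⊓ B)  ⇔  (C ⊓ (∀r.⊥ ⊔ ¬B)) unsat w.r.t. T
   apply at x₀: C⊑∃r.⊤
   open: L(x₀) ⊇ {C, ¬B, ∃r.⊤} (+ ∃-successors)
2. Hence C ⊑ (∃r.⊤ ⊓ B): not entailed.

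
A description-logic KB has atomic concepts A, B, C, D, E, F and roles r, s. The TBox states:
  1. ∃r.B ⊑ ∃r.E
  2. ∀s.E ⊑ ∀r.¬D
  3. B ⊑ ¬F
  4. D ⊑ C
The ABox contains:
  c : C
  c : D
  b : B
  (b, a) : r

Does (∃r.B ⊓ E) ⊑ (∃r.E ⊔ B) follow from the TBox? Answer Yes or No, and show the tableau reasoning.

1. (∃r.B ⊓ E) ⊑ (∃r.E ⊔ B)  ⇔  ((∃r.B ⊓ E) ⊓ (∀r.¬E ⊓ ¬B)) unsat w.r.t. T
   all branches close; clash {E, ¬E} at an ∃-successor
2. Hence (∃r.B ⊓ E) ⊑ (∃r.E ⊔ B): entailed.

Yes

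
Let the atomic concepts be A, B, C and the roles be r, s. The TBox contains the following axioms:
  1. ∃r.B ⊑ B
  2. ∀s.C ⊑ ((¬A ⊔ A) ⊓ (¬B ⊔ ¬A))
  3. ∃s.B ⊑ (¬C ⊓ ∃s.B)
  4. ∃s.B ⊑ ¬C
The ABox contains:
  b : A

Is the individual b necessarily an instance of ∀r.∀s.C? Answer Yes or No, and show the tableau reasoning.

1. b : ∀r.∀s.C?  L(b) = {A} ∪ {∃r.∃s.¬C}
   open: L(b) ⊇ {A, ∀r.¬B, ∀s.¬B, ∃r.∃s.¬C, ∃s.¬C} (+ ∃-successors) — b ∉ ∀r.∀s.C possible
2. Hence b : ∀r.∀s.C: not entailed.

No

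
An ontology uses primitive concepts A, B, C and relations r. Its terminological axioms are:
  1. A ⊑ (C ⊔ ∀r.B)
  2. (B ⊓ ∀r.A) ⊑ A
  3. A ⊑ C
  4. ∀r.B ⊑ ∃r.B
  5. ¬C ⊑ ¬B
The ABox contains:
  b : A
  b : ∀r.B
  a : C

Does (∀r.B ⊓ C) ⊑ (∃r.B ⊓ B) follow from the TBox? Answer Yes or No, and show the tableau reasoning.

No

1. (∀r.B ⊓ C) ⊑ (∃r.B ⊓ B)  ⇔  ((∀r.B ⊓ C) ⊓ (∀r.¬B ⊔ ¬B)) unsat w.r.t. T
   apply at x₀: ∀r.B⊑∃r.B
   open: L(x₀) ⊇ {C, ¬A, ¬B, ∀r.B, ∃r.B} (+ ∃-successors)
2. Hence (∀r.B ⊓ C) ⊑ (∃r.B ⊓ B): not entailed.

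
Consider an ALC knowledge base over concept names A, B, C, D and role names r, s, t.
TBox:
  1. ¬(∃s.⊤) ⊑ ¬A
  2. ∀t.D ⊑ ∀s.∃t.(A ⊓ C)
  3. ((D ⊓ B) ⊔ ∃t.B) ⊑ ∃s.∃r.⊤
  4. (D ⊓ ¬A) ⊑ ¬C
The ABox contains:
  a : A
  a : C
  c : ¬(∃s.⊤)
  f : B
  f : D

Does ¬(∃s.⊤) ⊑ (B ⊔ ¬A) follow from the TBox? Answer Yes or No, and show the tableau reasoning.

Yes

1. ¬(∃s.⊤) ⊑ (B ⊔ ¬A)  ⇔  (∀s.⊥ ⊓ (¬B ⊓ A)) unsat w.r.t. T
   all branches close; clash {A, ¬A} at x₀
2. Hence ¬(∃s.⊤) ⊑ (B ⊔ ¬A): entailed.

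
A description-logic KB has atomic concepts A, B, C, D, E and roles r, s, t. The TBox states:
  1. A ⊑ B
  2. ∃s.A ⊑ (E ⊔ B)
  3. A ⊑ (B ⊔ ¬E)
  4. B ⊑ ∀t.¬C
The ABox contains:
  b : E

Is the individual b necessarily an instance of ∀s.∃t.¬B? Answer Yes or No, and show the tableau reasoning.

1. b : ∀s.∃t.¬B?  L(b) = {E} ∪ {∃s.∀t.B}
   open: L(b) ⊇ {E, ¬A, ¬B, ∀s.¬A, ∃s.∀t.B} (+ ∃-successors) — b ∉ ∀s.∃t.¬B possible
2. Hence b : ∀s.∃t.¬B: not entailed.

No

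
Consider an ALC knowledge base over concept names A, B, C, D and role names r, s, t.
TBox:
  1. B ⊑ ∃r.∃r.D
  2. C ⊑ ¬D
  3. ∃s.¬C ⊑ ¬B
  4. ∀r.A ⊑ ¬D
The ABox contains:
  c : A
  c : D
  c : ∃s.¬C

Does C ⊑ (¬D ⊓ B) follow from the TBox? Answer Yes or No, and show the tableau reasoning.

1. C ⊑ (¬D ⊓ B)  ⇔  (C ⊓ (D ⊔ ¬B)) unsat w.r.t. T
   apply at x₀: C⊑¬D
   open: L(x₀) ⊇ {C, ¬B, ¬D}
2. Hence C ⊑ (¬D ⊓ B): not entailed.

No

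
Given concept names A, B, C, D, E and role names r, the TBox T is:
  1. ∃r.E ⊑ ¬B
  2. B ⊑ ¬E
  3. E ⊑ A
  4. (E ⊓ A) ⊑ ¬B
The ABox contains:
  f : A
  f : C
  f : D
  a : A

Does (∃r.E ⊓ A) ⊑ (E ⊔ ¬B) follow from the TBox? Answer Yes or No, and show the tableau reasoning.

1. (∃r.E ⊓ A) ⊑ (E ⊔ ¬B)  ⇔  ((∃r.E ⊓ A) ⊓ (¬E ⊓ B)) unsat w.r.t. T
   all branches close; clash {B, ¬B} at x₀
2. Hence (∃r.E ⊓ A) ⊑ (E ⊔ ¬B): entailed.

Yes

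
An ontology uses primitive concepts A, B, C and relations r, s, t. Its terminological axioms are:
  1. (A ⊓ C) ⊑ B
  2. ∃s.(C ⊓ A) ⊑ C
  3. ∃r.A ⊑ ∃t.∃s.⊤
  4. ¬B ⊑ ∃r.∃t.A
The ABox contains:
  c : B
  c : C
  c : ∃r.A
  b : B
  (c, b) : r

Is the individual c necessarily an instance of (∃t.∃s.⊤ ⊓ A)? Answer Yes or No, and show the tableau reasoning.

1. c : (∃t.∃s.⊤ ⊓ A)?  L(c) = {B, C, ∃r.A} ∪ {(∀t.∀s.⊥ ⊔ ¬A)}
   apply at c: ∃r.A⊑∃t.∃s.⊤
   open: L(c) ⊇ {B, C, ¬A, ∃r.A, ∃t.∃s.⊤} (+ ∃-successors) — c ∉ (∃t.∃s.⊤ ⊓ A) possible
2. Hence c : (∃t.∃s.⊤ ⊓ A): not entailed.

No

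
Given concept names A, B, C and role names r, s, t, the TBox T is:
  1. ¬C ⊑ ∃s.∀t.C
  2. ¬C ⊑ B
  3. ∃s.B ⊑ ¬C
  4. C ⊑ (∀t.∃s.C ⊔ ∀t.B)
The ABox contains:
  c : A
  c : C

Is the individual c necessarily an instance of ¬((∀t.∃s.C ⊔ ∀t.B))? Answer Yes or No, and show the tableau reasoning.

1. c : ¬((∀t.∃s.C ⊔ ∀t.B))?  L(c) = {A, C} ∪ {(∀t.∃s.C ⊔ ∀t.B)}
   open: L(c) ⊇ {A, C, ∀s.¬B, ∀t.∃s.C} — c ∉ ¬((∀t.∃s.C ⊔ ∀t.B)) possible
2. Hence c : ¬((∀t.∃s.C ⊔ ∀t.B)): not entailed.

No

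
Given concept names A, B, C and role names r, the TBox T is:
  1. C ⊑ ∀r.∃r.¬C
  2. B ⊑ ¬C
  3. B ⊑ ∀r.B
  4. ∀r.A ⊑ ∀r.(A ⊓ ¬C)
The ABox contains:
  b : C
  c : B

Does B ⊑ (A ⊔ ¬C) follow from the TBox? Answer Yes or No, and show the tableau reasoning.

Yes

1. B ⊑ (A ⊔ ¬C)  ⇔  (B ⊓ (¬A ⊓ C)) unsat w.r.t. T
   all branches close; clash {C, ¬C} at x₀
2. Hence B ⊑ (A ⊔ ¬C): entailed.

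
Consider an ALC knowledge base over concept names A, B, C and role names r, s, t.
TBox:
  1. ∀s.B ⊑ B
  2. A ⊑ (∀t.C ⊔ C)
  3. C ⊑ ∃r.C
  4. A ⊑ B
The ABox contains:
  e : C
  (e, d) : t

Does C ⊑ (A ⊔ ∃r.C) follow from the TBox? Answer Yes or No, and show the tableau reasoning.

Yes

1. C ⊑ (A ⊔ ∃r.C)  ⇔  (C ⊓ (¬A ⊓ ∀r.¬C)) unsat w.r.t. T
   all branches close; clash {C, ¬C} at an ∃-successor
2. Hence C ⊑ (A ⊔ ∃r.C): entailed.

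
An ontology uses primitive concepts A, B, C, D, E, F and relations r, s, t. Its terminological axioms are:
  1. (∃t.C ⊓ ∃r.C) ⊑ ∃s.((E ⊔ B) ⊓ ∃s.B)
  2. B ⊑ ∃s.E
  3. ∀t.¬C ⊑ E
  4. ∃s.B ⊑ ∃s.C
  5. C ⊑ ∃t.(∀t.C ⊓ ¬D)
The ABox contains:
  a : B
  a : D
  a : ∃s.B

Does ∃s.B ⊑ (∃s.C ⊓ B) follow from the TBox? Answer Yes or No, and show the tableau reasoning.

1. ∃s.B ⊑ (∃s.C ⊓ B)  ⇔  (∃s.B ⊓ (∀s.¬C ⊔ ¬B)) unsat w.r.t. T
   apply at x₀: ∃s.B⊑∃s.C
   open: L(x₀) ⊇ {¬B, ¬C, ∀r.¬C, ∃s.B, ∃s.C, …} (+ ∃-successors)
2. Hence ∃s.B ⊑ (∃s.C ⊓ B): not entailed.

No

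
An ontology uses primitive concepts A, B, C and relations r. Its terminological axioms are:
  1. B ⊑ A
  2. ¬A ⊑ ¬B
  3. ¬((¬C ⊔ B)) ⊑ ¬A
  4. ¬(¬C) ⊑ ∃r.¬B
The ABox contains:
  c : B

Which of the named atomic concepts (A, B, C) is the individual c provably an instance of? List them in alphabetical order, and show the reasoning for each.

1. c : A?  L(c) = {B} ∪ {¬A}
   clash {B, ¬B} at c — c ∈ A
2. c : B?  L(c) = {B} ∪ {¬B}
   clash {B, ¬B} at c — c ∈ B
3. c : C?  L(c) = {B} ∪ {¬C}
   apply at c: B⊑A
   open: L(c) ⊇ {A, B, ¬C} — c ∉ C possible
4. Entailed for c: {A, B}

{A, B}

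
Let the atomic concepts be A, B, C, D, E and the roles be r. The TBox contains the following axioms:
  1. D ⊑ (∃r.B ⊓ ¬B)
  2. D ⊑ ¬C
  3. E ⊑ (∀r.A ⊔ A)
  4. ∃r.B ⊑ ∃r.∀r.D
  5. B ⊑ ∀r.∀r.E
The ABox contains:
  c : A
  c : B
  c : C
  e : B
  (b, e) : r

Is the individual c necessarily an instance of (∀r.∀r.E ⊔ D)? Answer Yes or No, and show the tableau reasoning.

1. c : (∀r.∀r.E ⊔ D)?  L(c) = {A, B, C} ∪ {(∃r.∃r.¬E ⊓ ¬D)}
   clash {E, ¬E} at an ∃-successor — c ∈ (∀r.∀r.E ⊔ D)
2. Hence c : (∀r.∀r.E ⊔ D): entailed.

Yes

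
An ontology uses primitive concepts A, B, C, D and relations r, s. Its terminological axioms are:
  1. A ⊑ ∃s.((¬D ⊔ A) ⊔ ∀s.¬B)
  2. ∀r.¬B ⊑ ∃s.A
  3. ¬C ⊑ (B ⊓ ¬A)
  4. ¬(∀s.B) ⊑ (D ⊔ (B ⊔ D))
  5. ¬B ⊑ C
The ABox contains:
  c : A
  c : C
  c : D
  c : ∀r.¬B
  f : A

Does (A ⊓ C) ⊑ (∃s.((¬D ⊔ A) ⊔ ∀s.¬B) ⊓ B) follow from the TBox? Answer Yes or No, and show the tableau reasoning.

1. (A ⊓ C) ⊑ (∃s.((¬D ⊔ A) ⊔ ∀s.¬B) ⊓ B)  ⇔  ((A ⊓ C) ⊓ (∀s.((D ⊓ ¬A) ⊓ ∃s.B) ⊔ ¬B)) unsat w.r.t. T
   apply at x₀: A⊑∃s.((¬D ⊔ A) ⊔ ∀s.¬B)
   open: L(x₀) ⊇ {A, C, ¬B, ∀s.B, ∃r.B, …} (+ ∃-successors)
2. Hence (A ⊓ C) ⊑ (∃s.((¬D ⊔ A) ⊔ ∀s.¬B) ⊓ B): not entailed.

No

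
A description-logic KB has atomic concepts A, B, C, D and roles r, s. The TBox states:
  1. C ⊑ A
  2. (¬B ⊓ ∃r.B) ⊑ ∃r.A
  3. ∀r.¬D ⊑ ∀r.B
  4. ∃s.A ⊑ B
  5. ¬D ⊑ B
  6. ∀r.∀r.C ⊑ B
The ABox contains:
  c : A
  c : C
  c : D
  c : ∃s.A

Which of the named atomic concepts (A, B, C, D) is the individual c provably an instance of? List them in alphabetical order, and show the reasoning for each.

1. c : A?  L(c) = {A, C, D, ∃s.A} ∪ {¬A}
   clash {A, ¬A} at c — c ∈ A
2. c : B?  L(c) = {A, C, D, ∃s.A} ∪ {¬B}
   clash {B, ¬B} at c — c ∈ B
3. c : C?  L(c) = {A, C, D, ∃s.A} ∪ {¬C}
   clash {C, ¬C} at c — c ∈ C
4. c : D?  L(c) = {A, C, D, ∃s.A} ∪ {¬D}
   clash {D, ¬D} at c — c ∈ D
5. Entailed for c: {A, B, C, D}

{A, B, C, D}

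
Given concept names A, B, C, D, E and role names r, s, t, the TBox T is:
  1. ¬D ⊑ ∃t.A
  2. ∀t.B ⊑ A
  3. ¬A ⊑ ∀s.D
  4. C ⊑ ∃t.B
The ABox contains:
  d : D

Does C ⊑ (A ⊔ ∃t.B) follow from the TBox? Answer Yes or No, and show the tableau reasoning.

1. C ⊑ (A ⊔ ∃t.B)  ⇔  (C ⊓ (¬A ⊓ ∀t.¬B)) unsat w.r.t. T
   all branches close; clash {A, ¬A} at x₀
2. Hence C ⊑ (A ⊔ ∃t.B): entailed.

Yes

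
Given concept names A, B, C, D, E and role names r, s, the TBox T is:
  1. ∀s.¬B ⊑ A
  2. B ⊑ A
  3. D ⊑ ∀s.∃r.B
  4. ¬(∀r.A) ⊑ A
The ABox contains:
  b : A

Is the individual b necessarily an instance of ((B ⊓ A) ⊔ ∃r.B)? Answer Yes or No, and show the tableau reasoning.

1. b : ((B ⊓ A) ⊔ ∃r.B)?  L(b) = {A} ∪ {((¬B ⊔ ¬A) ⊓ ∀r.¬B)}
   open: L(b) ⊇ {A, ¬B, ¬D, ∀r.¬B} — b ∉ ((B ⊓ A) ⊔ ∃r.B) possible
2. Hence b : ((B ⊓ A) ⊔ ∃r.B): not entailed.

No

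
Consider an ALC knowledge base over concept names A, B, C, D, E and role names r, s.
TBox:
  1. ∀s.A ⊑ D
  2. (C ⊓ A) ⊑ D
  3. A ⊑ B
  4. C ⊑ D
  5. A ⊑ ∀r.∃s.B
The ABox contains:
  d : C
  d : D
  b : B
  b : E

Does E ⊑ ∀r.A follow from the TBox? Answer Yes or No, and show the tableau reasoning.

No

1. E ⊑ ∀r.A  ⇔  (E ⊓ ∃r.¬A) unsat w.r.t. T
   open: L(x₀) ⊇ {E, ¬A, ¬C, ∃r.¬A, ∃s.¬A} (+ ∃-successors)
2. Hence E ⊑ ∀r.A: not entailed.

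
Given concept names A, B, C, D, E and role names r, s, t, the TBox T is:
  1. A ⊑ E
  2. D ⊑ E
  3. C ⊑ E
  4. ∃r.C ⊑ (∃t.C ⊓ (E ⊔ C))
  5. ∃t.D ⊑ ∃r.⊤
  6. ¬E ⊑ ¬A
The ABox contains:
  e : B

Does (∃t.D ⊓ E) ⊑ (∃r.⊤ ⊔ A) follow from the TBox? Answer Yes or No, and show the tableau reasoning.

Yes

1. (∃t.D ⊓ E) ⊑ (∃r.⊤ ⊔ A)  ⇔  ((∃t.D ⊓ E) ⊓ (∀r.⊥ ⊓ ¬A)) unsat w.r.t. T
   all branches close; clash ⊥ at an ∃-successor
2. Hence (∃t.D ⊓ E) ⊑ (∃r.⊤ ⊔ A): entailed.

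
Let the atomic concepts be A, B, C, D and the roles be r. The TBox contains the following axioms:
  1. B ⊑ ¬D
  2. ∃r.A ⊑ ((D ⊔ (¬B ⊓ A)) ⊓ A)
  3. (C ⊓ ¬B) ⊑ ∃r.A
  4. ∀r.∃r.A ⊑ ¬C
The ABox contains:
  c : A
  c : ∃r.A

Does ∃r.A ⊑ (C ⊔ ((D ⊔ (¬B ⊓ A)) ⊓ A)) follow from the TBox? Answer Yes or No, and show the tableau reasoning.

Yes

1. ∃r.A ⊑ (C ⊔ ((D ⊔ (¬B ⊓ A)) ⊓ A))  ⇔  (∃r.A ⊓ (¬C ⊓ ((¬D ⊓ (B ⊔ ¬A)) ⊔ ¬A))) unsat w.r.t. T
   all branches close; clash {A, ¬A} at x₀
2. Hence ∃r.A ⊑ (C ⊔ ((D ⊔ (¬B ⊓ A)) ⊓ A)): entailed.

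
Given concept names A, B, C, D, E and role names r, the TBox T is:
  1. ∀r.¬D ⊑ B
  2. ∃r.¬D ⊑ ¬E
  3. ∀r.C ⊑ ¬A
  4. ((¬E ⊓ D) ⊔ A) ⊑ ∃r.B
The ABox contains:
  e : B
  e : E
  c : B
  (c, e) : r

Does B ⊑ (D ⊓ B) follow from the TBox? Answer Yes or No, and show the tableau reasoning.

1. B ⊑ (D ⊓ B)  ⇔  (B ⊓ (¬D ⊔ ¬B)) unsat w.r.t. T
   open: L(x₀) ⊇ {B, ¬A, ¬D, ∀r.D, ∃r.¬C} (+ ∃-successors)
2. Hence B ⊑ (D ⊓ B): not entailed.

No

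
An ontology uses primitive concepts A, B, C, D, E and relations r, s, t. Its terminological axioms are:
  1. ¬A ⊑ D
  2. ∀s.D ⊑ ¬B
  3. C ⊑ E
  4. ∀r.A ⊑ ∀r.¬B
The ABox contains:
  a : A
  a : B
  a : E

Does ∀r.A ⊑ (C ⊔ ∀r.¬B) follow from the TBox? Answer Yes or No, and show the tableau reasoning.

1. ∀r.A ⊑ (C ⊔ ∀r.¬B)  ⇔  (∀r.A ⊓ (¬C ⊓ ∃r.B)) unsat w.r.t. T
   all branches close; clash {B, ¬B} at an ∃-successor
2. Hence ∀r.A ⊑ (C ⊔ ∀r.¬B): entailed.

Yes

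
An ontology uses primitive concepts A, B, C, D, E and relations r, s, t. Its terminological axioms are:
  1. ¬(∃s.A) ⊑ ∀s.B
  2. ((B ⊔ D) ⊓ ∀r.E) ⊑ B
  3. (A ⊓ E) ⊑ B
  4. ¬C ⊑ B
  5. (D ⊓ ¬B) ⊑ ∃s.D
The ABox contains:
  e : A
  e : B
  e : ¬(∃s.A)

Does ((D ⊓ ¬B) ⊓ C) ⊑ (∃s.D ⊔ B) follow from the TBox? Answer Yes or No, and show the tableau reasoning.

Yes

1. ((D ⊓ ¬B) ⊓ C) ⊑ (∃s.D ⊔ B)  ⇔  (((D ⊓ ¬B) ⊓ C) ⊓ (∀s.¬D ⊓ ¬B)) unsat w.r.t. T
   all branches close; clash {B, ¬B} at x₀
2. Hence ((D ⊓ ¬B) ⊓ C) ⊑ (∃s.D ⊔ B): entailed.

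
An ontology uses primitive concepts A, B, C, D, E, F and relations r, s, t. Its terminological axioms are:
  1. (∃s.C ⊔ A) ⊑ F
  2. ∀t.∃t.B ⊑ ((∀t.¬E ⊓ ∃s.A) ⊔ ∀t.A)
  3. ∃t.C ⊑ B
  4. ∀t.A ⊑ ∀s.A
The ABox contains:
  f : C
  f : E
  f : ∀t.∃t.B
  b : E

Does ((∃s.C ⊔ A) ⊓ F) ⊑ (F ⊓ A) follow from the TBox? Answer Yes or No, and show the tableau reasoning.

No

1. ((∃s.C ⊔ A) ⊓ F) ⊑ (F ⊓ A)  ⇔  (((∃s.C ⊔ A) ⊓ F) ⊓ (¬F ⊔ ¬A)) unsat w.r.t. T
   open: L(x₀) ⊇ {F, ¬A, ∀t.¬C, ∃s.C, ∃t.¬A, …} (+ ∃-successors)
2. Hence ((∃s.C ⊔ A) ⊓ F) ⊑ (F ⊓ A): not entailed.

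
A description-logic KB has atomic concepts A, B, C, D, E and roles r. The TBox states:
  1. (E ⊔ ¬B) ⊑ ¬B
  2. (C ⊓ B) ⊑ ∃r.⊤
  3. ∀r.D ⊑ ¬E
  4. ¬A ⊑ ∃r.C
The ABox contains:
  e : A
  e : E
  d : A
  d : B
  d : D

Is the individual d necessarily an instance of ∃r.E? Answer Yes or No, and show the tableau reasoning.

1. d : ∃r.E?  L(d) = {A, B, D} ∪ {∀r.¬E}
   open: L(d) ⊇ {A, B, D, ¬C, ¬E, …} — d ∉ ∃r.E possible
2. Hence d : ∃r.E: not entailed.

No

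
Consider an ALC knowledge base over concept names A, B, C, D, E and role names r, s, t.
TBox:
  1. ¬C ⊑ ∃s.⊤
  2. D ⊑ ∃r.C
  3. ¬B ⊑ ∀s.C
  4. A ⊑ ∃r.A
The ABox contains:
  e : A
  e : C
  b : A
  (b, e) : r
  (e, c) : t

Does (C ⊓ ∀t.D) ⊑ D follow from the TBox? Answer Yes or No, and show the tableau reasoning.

No

1. (C ⊓ ∀t.D) ⊑ D  ⇔  ((C ⊓ ∀t.D) ⊓ ¬D) unsat w.r.t. T
   open: L(x₀) ⊇ {B, C, ¬A, ¬D, ∀t.D}
2. Hence (C ⊓ ∀t.D) ⊑ D: not entailed.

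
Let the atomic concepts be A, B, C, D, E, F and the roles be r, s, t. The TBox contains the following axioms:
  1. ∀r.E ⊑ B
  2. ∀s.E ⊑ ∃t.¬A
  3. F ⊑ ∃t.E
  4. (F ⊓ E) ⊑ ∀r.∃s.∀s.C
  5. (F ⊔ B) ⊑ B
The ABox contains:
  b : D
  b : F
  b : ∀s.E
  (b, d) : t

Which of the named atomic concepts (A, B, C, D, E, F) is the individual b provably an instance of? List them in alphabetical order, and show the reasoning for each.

1. b : A?  L(b) = {D, F, ∀s.E} ∪ {¬A}
   apply at b: ∀s.E⊑∃t.¬A; F⊑∃t.E
   open: L(b) ⊇ {B, D, F, ¬A, ¬E, …} (+ ∃-successors) — b ∉ A possible
2. b : B?  L(b) = {D, F, ∀s.E} ∪ {¬B}
   clash {B, ¬B} at b — b ∈ B
3. b : C?  L(b) = {D, F, ∀s.E} ∪ {¬C}
   apply at b: ∀s.E⊑∃t.¬A; F⊑∃t.E
   open: L(b) ⊇ {B, D, F, ¬C, ¬E, …} (+ ∃-successors) — b ∉ C possible
4. b : D?  L(b) = {D, F, ∀s.E} ∪ {¬D}
   clash {D, ¬D} at b — b ∈ D
5. b : E?  L(b) = {D, F, ∀s.E} ∪ {¬E}
   apply at b: ∀s.E⊑∃t.¬A; F⊑∃t.E
   open: L(b) ⊇ {B, D, F, ¬E, ∀s.E, …} (+ ∃-successors) — b ∉ E possible
6. b : F?  L(b) = {D, F, ∀s.E} ∪ {¬F}
   clash {F, ¬F} at b — b ∈ F
7. Entailed for b: {B, D, F}

{B, D, F}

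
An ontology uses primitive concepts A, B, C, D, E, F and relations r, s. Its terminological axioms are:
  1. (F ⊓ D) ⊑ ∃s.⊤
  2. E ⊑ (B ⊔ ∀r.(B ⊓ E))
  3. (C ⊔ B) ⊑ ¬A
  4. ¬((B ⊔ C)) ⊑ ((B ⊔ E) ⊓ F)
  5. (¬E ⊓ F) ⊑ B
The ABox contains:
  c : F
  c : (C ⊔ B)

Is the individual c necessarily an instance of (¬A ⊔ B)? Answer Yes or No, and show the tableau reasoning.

1. c : (¬A ⊔ B)?  L(c) = {F, (C ⊔ B)} ∪ {(A ⊓ ¬B)}
   clash {B, ¬B} at c — c ∈ (¬A ⊔ B)
2. Hence c : (¬A ⊔ B): entailed.

Yes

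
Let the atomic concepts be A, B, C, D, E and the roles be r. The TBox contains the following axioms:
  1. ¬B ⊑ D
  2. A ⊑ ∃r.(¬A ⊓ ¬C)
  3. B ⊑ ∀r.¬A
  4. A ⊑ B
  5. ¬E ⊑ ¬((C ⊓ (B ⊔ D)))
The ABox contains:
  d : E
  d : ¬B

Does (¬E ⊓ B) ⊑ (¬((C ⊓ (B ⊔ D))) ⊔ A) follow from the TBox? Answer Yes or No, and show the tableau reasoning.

1. (¬E ⊓ B) ⊑ (¬((C ⊓ (B ⊔ D))) ⊔ A)  ⇔  ((¬E ⊓ B) ⊓ ((C ⊓ (B ⊔ D)) ⊓ ¬A)) unsat w.r.t. T
   all branches close; clash {B, ¬B} at x₀
2. Hence (¬E ⊓ B) ⊑ (¬((C ⊓ (B ⊔ D))) ⊔ A): entailed.

Yes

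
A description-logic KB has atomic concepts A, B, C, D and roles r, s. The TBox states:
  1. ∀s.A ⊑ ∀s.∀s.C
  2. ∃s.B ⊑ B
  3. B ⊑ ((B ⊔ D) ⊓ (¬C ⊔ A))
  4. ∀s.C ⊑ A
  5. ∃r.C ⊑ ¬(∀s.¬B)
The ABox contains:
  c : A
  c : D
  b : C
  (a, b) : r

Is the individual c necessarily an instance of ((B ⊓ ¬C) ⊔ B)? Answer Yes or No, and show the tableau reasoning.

No

1. c : ((B ⊓ ¬C) ⊔ B)?  L(c) = {A, D} ∪ {((¬B ⊔ C) ⊓ ¬B)}
   open: L(c) ⊇ {A, D, ¬B, ∀r.¬C, ∀s.¬B, …} (+ ∃-successors) — c ∉ ((B ⊓ ¬C) ⊔ B) possible
2. Hence c : ((B ⊓ ¬C) ⊔ B): not entailed.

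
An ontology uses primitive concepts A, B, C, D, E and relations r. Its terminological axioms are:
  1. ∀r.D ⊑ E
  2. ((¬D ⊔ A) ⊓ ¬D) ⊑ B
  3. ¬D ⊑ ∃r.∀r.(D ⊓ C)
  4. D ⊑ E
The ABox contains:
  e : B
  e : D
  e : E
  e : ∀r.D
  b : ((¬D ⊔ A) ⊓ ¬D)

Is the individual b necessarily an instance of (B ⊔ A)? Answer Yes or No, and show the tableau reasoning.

1. b : (B ⊔ A)?  L(b) = {((¬D ⊔ A) ⊓ ¬D)} ∪ {(¬B ⊓ ¬A)}
   clash {B, ¬B} at b — b ∈ (B ⊔ A)
2. Hence b : (B ⊔ A): entailed.

Yes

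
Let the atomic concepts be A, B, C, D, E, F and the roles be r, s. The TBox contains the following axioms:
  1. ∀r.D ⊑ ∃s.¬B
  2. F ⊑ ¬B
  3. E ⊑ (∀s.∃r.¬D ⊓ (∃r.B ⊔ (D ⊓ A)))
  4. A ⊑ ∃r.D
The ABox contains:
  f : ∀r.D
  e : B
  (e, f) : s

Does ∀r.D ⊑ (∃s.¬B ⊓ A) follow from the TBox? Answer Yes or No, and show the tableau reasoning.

1. ∀r.D ⊑ (∃s.¬B ⊓ A)  ⇔  (∀r.D ⊓ (∀s.B ⊔ ¬A)) unsat w.r.t. T
   apply at x₀: ∀r.D⊑∃s.¬B
   open: L(x₀) ⊇ {¬A, ¬E, ¬F, ∀r.D, ∃s.¬B} (+ ∃-successors)
2. Hence ∀r.D ⊑ (∃s.¬B ⊓ A): not entailed.

No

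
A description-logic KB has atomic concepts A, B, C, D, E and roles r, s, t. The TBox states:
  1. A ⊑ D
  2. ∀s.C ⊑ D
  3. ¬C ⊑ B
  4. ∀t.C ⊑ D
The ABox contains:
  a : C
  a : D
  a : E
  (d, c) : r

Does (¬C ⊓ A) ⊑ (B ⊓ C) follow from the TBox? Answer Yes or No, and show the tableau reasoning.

No

1. (¬C ⊓ A) ⊑ (B ⊓ C)  ⇔  ((¬C ⊓ A) ⊓ (¬B ⊔ ¬C)) unsat w.r.t. T
   apply at x₀: A⊑D; ¬C⊑B
   open: L(x₀) ⊇ {A, B, D, ¬C}
2. Hence (¬C ⊓ A) ⊑ (B ⊓ C): not entailed.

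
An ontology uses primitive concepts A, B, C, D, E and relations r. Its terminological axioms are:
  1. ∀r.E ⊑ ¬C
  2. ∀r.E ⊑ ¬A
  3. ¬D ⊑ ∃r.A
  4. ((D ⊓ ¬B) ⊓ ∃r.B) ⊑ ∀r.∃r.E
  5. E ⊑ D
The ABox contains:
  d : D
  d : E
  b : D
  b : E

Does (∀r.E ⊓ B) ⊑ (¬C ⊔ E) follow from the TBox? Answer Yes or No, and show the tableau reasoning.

1. (∀r.E ⊓ B) ⊑ (¬C ⊔ E)  ⇔  ((∀r.E ⊓ B) ⊓ (C ⊓ ¬E)) unsat w.r.t. T
   all branches close; clash {C, ¬C} at x₀
2. Hence (∀r.E ⊓ B) ⊑ (¬C ⊔ E): entailed.

Yes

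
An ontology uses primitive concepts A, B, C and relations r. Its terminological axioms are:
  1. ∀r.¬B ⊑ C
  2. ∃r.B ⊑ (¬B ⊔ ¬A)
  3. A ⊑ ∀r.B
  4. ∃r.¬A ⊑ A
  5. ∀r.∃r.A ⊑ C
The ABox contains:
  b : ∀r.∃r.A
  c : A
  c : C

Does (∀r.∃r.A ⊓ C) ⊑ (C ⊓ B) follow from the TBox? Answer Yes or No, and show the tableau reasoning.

1. (∀r.∃r.A ⊓ C) ⊑ (C ⊓ B)  ⇔  ((∀r.∃r.A ⊓ C) ⊓ (¬C ⊔ ¬B)) unsat w.r.t. T
   open: L(x₀) ⊇ {C, ¬A, ¬B, ∀r.A, ∀r.¬B, …}
2. Hence (∀r.∃r.A ⊓ C) ⊑ (C ⊓ B): not entailed.

No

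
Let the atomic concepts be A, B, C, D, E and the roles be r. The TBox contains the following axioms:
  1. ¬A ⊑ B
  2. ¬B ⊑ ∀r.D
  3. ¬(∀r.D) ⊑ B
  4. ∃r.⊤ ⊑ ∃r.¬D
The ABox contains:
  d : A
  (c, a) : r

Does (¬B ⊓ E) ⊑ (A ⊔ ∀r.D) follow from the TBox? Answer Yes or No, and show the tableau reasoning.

Yes

1. (¬B ⊓ E) ⊑ (A ⊔ ∀r.D)  ⇔  ((¬B ⊓ E) ⊓ (¬A ⊓ ∃r.¬D)) unsat w.r.t. T
   all branches close; clash {B, ¬B} at x₀
2. Hence (¬B ⊓ E) ⊑ (A ⊔ ∀r.D): entailed.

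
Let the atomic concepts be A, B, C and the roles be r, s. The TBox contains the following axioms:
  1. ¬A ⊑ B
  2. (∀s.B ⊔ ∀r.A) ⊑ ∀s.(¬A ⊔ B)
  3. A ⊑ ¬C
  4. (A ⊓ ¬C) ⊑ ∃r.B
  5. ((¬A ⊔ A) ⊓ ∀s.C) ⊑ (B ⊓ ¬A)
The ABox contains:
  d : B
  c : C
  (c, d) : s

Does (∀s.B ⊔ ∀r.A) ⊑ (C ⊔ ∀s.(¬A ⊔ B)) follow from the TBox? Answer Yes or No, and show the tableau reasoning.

Yes

1. (∀s.B ⊔ ∀r.A) ⊑ (C ⊔ ∀s.(¬A ⊔ B))  ⇔  ((∀s.B ⊔ ∀r.A) ⊓ (¬C ⊓ ∃s.(A ⊓ ¬B))) unsat w.r.t. T
   all branches close; clash {B, ¬B} at an ∃-successor
2. Hence (∀s.B ⊔ ∀r.A) ⊑ (C ⊔ ∀s.(¬A ⊔ B)): entailed.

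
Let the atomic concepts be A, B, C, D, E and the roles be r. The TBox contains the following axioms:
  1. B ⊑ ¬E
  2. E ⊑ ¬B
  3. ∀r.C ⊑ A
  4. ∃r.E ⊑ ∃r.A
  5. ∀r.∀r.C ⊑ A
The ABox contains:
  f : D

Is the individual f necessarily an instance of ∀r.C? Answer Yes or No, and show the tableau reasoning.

No

1. f : ∀r.C?  L(f) = {D} ∪ {∃r.¬C}
   open: L(f) ⊇ {D, ¬B, ∀r.¬E, ∃r.¬C, ∃r.∃r.¬C} (+ ∃-successors) — f ∉ ∀r.C possible
2. Hence f : ∀r.C: not entailed.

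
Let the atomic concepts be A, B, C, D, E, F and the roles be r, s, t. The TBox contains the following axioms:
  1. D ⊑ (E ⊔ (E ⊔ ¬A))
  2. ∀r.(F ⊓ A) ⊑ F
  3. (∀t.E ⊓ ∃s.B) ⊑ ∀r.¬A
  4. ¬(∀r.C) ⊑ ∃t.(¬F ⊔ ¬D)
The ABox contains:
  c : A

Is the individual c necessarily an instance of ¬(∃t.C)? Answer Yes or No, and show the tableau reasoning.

1. c : ¬(∃t.C)?  L(c) = {A} ∪ {∃t.C}
   open: L(c) ⊇ {A, ¬D, ∀r.C, ∃r.(¬F ⊔ ¬A), ∃t.C, …} (+ ∃-successors) — c ∉ ¬(∃t.C) possible
2. Hence c : ¬(∃t.C): not entailed.

No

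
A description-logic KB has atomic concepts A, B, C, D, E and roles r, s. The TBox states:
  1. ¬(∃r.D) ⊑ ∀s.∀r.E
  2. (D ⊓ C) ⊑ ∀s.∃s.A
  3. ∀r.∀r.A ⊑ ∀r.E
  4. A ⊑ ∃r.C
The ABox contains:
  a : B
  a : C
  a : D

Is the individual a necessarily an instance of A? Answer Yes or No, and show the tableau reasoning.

No

1. a : A?  L(a) = {B, C, D} ∪ {¬A}
   open: L(a) ⊇ {B, C, D, ¬A, ∀s.∃s.A, …} (+ ∃-successors) — a ∉ A possible
2. Hence a : A: not entailed.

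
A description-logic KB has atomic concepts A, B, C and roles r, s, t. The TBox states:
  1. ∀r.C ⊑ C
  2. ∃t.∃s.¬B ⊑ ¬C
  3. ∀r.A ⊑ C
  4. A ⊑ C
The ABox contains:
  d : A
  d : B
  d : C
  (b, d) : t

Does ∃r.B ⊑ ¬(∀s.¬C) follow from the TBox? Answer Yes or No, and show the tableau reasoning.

No

1. ∃r.B ⊑ ¬(∀s.¬C)  ⇔  (∃r.B ⊓ ∀s.¬C) unsat w.r.t. T
   open: L(x₀) ⊇ {¬A, ∀s.¬C, ∀t.∀s.B, ∃r.B, ∃r.¬A, …} (+ ∃-successors)
2. Hence ∃r.B ⊑ ¬(∀s.¬C): not entailed.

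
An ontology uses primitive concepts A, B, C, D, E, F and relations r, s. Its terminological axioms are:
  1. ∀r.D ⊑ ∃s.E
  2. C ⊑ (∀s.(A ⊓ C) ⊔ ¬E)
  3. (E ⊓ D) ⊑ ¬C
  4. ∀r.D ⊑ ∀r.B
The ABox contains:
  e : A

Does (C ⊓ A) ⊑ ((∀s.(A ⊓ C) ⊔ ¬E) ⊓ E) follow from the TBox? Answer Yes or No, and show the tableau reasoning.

No

1. (C ⊓ A) ⊑ ((∀s.(A ⊓ C) ⊔ ¬E) ⊓ E)  ⇔  ((C ⊓ A) ⊓ ((∃s.(¬A ⊔ ¬C) ⊓ E) ⊔ ¬E)) unsat w.r.t. T
   apply at x₀: C⊑(∀s.(A ⊓ C) ⊔ ¬E)
   open: L(x₀) ⊇ {A, C, ¬E, ∃r.¬D} (+ ∃-successors)
2. Hence (C ⊓ A) ⊑ ((∀s.(A ⊓ C) ⊔ ¬E) ⊓ E): not entailed.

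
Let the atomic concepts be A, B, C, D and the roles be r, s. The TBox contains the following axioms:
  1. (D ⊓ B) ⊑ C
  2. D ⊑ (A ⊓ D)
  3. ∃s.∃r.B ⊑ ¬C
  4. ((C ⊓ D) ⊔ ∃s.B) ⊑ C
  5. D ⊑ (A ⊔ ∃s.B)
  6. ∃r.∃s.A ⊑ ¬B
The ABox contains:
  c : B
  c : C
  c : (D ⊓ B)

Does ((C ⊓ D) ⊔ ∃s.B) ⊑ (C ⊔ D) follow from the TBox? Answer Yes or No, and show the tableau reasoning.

Yes

1. ((C ⊓ D) ⊔ ∃s.B) ⊑ (C ⊔ D)  ⇔  (((C ⊓ D) ⊔ ∃s.B) ⊓ (¬C ⊓ ¬D)) unsat w.r.t. T
   all branches close; clash {C, ¬C} at x₀
2. Hence ((C ⊓ D) ⊔ ∃s.B) ⊑ (C ⊔ D): entailed.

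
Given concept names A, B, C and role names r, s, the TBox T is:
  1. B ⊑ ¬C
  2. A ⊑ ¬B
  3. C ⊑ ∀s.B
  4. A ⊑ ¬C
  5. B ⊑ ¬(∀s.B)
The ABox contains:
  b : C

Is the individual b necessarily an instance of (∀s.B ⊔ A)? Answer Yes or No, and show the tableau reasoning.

1. b : (∀s.B ⊔ A)?  L(b) = {C} ∪ {(∃s.¬B ⊓ ¬A)}
   clash {C, ¬C} at b — b ∈ (∀s.B ⊔ A)
2. Hence b : (∀s.B ⊔ A): entailed.

Yes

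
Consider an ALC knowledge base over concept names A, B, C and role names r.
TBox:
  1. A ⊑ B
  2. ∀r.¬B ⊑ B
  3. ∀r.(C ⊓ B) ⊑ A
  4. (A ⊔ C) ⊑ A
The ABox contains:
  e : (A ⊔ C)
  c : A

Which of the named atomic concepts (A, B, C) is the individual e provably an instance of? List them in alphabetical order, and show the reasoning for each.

1. e : A?  L(e) = {(A ⊔ C)} ∪ {¬A}
   clash {A, ¬A} at e — e ∈ A
2. e : B?  L(e) = {(A ⊔ C)} ∪ {¬B}
   clash {B, ¬B} at e — e ∈ B
3. e : C?  L(e) = {(A ⊔ C)} ∪ {¬C}
   apply at e: (A ⊔ C)⊑A
   open: L(e) ⊇ {A, B, ¬C} — e ∉ C possible
4. Entailed for e: {A, B}

{A, B}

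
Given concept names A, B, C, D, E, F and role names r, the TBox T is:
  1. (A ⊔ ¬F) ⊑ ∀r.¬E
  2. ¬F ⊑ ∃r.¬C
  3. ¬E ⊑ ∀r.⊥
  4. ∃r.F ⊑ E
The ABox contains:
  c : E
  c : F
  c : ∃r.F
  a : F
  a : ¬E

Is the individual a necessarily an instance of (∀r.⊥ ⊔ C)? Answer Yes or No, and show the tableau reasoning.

Yes

1. a : (∀r.⊥ ⊔ C)?  L(a) = {F, ¬E} ∪ {(∃r.⊤ ⊓ ¬C)}
   clash {E, ¬E} at a — a ∈ (∀r.⊥ ⊔ C)
2. Hence a : (∀r.⊥ ⊔ C): entailed.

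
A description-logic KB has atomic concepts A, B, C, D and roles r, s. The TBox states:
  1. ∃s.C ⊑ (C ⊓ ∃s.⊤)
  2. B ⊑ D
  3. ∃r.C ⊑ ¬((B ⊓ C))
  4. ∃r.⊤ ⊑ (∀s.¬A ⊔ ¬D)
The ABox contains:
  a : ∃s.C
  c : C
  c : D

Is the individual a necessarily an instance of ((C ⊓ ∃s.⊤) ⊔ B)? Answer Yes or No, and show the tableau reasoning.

Yes

1. a : ((C ⊓ ∃s.⊤) ⊔ B)?  L(a) = {∃s.C} ∪ {((¬C ⊔ ∀s.⊥) ⊓ ¬B)}
   clash ⊥ at an ∃-successor — a ∈ ((C ⊓ ∃s.⊤) ⊔ B)
2. Hence a : ((C ⊓ ∃s.⊤) ⊔ B): entailed.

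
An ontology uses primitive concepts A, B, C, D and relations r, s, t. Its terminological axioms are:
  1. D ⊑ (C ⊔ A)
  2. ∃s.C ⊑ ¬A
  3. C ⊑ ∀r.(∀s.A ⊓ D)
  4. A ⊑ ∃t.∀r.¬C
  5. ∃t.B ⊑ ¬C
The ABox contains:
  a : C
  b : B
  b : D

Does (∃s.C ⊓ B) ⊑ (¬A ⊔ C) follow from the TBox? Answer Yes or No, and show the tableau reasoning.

1. (∃s.C ⊓ B) ⊑ (¬A ⊔ C)  ⇔  ((∃s.C ⊓ B) ⊓ (A ⊓ ¬C)) unsat w.r.t. T
   all branches close; clash {A, ¬A} at x₀
2. Hence (∃s.C ⊓ B) ⊑ (¬A ⊔ C): entailed.

Yes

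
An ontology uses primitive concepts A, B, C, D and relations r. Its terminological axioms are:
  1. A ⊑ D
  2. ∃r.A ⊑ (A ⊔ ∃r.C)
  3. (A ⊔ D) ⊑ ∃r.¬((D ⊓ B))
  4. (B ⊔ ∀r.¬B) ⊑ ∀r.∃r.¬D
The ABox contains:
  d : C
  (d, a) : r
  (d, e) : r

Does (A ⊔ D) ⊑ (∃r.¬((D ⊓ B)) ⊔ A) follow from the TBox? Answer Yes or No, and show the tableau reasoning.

Yes

1. (A ⊔ D) ⊑ (∃r.¬((D ⊓ B)) ⊔ A)  ⇔  ((A ⊔ D) ⊓ (∀r.(D ⊓ B) ⊓ ¬A)) unsat w.r.t. T
   all branches close; clash {B, ¬B} at an ∃-successor
2. Hence (A ⊔ D) ⊑ (∃r.¬((D ⊓ B)) ⊔ A): entailed.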